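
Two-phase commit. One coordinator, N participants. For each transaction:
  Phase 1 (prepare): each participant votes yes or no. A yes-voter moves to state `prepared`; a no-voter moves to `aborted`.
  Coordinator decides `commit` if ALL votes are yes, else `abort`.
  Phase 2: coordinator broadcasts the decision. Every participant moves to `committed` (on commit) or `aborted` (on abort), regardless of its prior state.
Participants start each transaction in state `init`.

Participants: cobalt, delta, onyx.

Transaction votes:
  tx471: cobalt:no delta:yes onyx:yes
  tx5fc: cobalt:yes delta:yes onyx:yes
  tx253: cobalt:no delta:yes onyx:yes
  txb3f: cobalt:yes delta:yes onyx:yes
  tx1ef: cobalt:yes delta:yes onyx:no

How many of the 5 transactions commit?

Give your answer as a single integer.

Answer: 2

Derivation:
tx471: no from cobalt -> abort (commits=0)
tx5fc: all yes -> commit (commits=1)
tx253: no from cobalt -> abort (commits=1)
txb3f: all yes -> commit (commits=2)
tx1ef: no from onyx -> abort (commits=2)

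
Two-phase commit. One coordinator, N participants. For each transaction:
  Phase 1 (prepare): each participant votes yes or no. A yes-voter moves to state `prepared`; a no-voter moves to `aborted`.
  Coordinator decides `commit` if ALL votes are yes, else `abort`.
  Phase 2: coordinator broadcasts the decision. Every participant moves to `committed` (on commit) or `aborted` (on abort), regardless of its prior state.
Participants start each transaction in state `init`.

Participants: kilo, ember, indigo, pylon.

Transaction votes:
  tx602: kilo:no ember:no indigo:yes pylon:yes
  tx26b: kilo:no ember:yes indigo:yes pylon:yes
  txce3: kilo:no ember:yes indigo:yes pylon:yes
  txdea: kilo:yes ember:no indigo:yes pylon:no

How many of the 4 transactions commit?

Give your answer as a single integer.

tx602: no from kilo, ember -> abort (commits=0)
tx26b: no from kilo -> abort (commits=0)
txce3: no from kilo -> abort (commits=0)
txdea: no from ember, pylon -> abort (commits=0)

Answer: 0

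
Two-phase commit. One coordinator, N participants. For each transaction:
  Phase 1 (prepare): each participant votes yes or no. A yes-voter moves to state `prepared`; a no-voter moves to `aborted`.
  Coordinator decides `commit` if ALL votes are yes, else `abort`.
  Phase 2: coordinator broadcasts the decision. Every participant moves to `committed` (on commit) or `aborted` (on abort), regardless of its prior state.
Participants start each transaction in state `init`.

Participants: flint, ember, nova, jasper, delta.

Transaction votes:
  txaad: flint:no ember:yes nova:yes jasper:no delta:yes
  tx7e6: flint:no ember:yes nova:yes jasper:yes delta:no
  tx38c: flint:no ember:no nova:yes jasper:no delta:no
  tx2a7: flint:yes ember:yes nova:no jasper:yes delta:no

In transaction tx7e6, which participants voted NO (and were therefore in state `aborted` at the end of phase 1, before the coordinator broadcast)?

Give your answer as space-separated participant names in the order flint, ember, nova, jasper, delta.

Txn tx7e6 phase 1: flint no -> aborted; ember yes -> prepared; nova yes -> prepared; jasper yes -> prepared; delta no -> aborted

Answer: flint delta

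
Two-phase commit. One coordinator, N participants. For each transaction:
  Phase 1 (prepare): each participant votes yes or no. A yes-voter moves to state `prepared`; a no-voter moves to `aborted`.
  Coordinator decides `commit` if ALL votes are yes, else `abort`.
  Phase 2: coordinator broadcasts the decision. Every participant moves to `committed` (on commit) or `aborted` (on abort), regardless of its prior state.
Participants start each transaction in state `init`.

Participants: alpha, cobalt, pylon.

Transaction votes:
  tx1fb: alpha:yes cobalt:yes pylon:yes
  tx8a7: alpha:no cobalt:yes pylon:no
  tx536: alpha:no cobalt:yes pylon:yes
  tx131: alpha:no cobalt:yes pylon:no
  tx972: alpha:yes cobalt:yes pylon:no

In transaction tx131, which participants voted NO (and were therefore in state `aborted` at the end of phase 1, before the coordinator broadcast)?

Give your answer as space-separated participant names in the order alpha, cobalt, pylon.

Txn tx131 phase 1: alpha no -> aborted; cobalt yes -> prepared; pylon no -> aborted

Answer: alpha pylon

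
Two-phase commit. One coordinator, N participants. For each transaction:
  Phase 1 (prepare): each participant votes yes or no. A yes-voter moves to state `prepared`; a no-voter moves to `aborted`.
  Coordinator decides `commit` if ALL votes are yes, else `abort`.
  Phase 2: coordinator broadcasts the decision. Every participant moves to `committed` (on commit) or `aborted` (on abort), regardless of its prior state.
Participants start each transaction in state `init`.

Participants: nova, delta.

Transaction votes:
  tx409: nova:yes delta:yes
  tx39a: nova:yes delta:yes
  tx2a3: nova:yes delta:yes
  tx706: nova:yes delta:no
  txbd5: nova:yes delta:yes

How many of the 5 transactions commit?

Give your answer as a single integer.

Answer: 4

Derivation:
tx409: all yes -> commit (commits=1)
tx39a: all yes -> commit (commits=2)
tx2a3: all yes -> commit (commits=3)
tx706: no from delta -> abort (commits=3)
txbd5: all yes -> commit (commits=4)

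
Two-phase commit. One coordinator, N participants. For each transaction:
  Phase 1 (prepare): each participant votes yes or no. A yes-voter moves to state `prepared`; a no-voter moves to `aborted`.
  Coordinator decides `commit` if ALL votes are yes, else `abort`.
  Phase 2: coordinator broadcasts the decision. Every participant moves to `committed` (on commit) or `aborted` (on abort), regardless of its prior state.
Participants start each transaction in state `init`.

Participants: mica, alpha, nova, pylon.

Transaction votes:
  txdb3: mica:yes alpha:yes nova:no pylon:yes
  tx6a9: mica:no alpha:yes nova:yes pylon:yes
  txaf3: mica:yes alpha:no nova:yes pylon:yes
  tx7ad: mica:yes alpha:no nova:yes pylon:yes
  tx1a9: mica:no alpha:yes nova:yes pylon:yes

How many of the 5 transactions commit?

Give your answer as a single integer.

txdb3: no from nova -> abort (commits=0)
tx6a9: no from mica -> abort (commits=0)
txaf3: no from alpha -> abort (commits=0)
tx7ad: no from alpha -> abort (commits=0)
tx1a9: no from mica -> abort (commits=0)

Answer: 0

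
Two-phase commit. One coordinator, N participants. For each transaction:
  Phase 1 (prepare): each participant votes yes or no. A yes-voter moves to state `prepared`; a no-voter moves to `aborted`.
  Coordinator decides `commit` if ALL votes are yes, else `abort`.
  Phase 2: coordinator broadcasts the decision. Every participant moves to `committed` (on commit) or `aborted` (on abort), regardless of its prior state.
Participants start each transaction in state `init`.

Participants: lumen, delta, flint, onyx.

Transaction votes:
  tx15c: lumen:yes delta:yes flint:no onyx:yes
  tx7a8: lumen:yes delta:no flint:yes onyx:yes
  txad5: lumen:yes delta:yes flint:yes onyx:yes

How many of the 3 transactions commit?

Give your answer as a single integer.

tx15c: no from flint -> abort (commits=0)
tx7a8: no from delta -> abort (commits=0)
txad5: all yes -> commit (commits=1)

Answer: 1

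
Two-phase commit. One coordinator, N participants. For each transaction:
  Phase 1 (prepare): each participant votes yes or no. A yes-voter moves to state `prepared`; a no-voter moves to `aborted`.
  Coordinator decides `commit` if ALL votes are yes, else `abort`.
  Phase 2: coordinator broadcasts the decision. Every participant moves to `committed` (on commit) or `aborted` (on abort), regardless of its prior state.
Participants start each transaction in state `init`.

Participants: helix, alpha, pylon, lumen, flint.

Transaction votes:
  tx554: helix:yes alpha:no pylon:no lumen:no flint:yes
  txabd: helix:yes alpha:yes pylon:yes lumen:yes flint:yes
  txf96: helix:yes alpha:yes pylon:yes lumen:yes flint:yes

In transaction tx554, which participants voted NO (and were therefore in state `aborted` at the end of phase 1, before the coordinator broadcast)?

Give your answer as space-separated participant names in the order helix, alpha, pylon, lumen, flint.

Txn tx554 phase 1: helix yes -> prepared; alpha no -> aborted; pylon no -> aborted; lumen no -> aborted; flint yes -> prepared

Answer: alpha pylon lumen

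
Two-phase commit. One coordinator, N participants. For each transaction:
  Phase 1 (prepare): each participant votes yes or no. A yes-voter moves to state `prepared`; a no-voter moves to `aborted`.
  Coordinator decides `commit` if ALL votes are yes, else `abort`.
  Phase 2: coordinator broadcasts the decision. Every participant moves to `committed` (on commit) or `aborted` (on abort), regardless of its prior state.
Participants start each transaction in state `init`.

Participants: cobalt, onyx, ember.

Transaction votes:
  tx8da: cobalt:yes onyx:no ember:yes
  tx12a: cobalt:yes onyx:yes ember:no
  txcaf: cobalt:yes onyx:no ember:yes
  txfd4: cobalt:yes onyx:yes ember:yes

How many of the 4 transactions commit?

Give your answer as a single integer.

tx8da: no from onyx -> abort (commits=0)
tx12a: no from ember -> abort (commits=0)
txcaf: no from onyx -> abort (commits=0)
txfd4: all yes -> commit (commits=1)

Answer: 1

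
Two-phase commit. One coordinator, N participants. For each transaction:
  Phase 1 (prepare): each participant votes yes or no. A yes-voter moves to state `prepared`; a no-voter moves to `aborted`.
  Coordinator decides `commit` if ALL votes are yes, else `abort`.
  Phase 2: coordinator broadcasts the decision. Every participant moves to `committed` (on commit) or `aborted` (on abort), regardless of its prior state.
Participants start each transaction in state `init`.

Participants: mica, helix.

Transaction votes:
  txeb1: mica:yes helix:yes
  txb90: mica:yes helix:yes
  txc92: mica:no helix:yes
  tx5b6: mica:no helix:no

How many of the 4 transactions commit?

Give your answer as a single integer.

txeb1: all yes -> commit (commits=1)
txb90: all yes -> commit (commits=2)
txc92: no from mica -> abort (commits=2)
tx5b6: no from mica, helix -> abort (commits=2)

Answer: 2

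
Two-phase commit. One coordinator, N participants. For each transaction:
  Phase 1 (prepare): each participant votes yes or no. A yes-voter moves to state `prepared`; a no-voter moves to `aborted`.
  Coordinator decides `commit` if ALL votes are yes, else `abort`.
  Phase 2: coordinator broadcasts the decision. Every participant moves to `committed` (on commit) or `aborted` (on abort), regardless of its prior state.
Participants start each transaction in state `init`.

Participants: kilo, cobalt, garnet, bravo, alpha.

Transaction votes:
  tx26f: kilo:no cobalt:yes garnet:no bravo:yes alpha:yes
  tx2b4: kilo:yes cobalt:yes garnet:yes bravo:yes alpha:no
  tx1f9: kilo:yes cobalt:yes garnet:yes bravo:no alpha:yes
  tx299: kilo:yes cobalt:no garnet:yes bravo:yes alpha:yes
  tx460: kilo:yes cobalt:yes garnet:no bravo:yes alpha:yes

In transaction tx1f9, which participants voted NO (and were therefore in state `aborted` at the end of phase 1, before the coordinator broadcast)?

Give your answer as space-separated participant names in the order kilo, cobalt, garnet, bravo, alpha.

Txn tx1f9 phase 1: kilo yes -> prepared; cobalt yes -> prepared; garnet yes -> prepared; bravo no -> aborted; alpha yes -> prepared

Answer: bravo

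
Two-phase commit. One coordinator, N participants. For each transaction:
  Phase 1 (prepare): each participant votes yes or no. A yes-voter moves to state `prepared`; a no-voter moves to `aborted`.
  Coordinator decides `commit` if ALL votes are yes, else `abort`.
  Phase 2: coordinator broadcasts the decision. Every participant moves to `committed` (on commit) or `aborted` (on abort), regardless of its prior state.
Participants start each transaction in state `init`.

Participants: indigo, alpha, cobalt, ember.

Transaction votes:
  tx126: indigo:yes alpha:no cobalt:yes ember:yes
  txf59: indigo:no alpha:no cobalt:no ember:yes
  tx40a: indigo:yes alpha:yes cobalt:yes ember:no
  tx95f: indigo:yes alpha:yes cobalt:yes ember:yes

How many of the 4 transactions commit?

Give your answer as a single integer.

tx126: no from alpha -> abort (commits=0)
txf59: no from indigo, alpha, cobalt -> abort (commits=0)
tx40a: no from ember -> abort (commits=0)
tx95f: all yes -> commit (commits=1)

Answer: 1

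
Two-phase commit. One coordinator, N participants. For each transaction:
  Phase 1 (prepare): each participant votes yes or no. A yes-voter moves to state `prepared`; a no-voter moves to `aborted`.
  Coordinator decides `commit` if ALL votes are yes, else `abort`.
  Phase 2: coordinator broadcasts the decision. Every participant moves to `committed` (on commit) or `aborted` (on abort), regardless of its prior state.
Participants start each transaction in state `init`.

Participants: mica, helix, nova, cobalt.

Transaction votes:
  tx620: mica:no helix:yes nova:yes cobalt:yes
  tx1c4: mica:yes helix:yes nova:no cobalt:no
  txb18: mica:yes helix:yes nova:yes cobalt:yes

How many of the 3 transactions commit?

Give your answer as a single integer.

tx620: no from mica -> abort (commits=0)
tx1c4: no from nova, cobalt -> abort (commits=0)
txb18: all yes -> commit (commits=1)

Answer: 1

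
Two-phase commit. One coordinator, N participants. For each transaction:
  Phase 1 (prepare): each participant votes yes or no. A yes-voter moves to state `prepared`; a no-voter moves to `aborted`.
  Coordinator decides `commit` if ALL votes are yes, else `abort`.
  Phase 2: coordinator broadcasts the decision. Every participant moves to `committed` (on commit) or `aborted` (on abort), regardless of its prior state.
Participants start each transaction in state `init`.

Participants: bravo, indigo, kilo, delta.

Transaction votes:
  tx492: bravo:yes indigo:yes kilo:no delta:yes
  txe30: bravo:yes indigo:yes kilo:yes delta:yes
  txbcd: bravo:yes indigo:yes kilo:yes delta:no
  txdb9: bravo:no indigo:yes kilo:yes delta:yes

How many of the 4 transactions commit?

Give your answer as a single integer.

Answer: 1

Derivation:
tx492: no from kilo -> abort (commits=0)
txe30: all yes -> commit (commits=1)
txbcd: no from delta -> abort (commits=1)
txdb9: no from bravo -> abort (commits=1)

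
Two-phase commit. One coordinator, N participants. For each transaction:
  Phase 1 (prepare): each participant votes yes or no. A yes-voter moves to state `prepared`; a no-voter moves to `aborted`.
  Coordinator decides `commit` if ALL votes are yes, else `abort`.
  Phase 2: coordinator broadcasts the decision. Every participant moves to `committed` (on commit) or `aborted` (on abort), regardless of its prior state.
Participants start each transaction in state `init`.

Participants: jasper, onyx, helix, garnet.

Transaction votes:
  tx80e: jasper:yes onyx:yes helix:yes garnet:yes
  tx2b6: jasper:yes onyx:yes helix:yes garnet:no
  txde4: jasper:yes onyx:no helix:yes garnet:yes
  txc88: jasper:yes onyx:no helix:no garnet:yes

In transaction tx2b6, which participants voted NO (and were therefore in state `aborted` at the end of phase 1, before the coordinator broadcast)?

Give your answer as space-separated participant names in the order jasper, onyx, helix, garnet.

Answer: garnet

Derivation:
Txn tx2b6 phase 1: jasper yes -> prepared; onyx yes -> prepared; helix yes -> prepared; garnet no -> aborted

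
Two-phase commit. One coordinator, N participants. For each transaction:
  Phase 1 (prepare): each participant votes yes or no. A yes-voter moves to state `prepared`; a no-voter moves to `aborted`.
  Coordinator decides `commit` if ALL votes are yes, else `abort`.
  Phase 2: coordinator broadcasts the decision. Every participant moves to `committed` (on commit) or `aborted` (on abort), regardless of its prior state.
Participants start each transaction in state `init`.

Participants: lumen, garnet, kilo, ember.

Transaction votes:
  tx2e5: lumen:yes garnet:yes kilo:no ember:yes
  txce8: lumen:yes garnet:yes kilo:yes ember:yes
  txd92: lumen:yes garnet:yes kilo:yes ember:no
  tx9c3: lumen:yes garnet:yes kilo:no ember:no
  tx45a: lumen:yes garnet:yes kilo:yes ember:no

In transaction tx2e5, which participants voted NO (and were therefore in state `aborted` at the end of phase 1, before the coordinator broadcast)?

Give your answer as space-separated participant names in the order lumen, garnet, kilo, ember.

Txn tx2e5 phase 1: lumen yes -> prepared; garnet yes -> prepared; kilo no -> aborted; ember yes -> prepared

Answer: kilo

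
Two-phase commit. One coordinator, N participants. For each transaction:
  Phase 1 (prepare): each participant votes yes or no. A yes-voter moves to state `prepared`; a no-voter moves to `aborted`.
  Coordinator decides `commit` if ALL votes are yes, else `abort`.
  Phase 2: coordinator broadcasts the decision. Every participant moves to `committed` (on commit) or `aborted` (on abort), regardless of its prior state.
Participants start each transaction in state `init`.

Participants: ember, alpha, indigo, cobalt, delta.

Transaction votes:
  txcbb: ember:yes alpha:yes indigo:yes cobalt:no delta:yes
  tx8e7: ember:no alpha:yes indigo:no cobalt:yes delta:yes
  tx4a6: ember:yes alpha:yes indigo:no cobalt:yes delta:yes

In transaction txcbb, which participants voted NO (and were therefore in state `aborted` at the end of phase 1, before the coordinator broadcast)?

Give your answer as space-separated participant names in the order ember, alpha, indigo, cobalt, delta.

Txn txcbb phase 1: ember yes -> prepared; alpha yes -> prepared; indigo yes -> prepared; cobalt no -> aborted; delta yes -> prepared

Answer: cobalt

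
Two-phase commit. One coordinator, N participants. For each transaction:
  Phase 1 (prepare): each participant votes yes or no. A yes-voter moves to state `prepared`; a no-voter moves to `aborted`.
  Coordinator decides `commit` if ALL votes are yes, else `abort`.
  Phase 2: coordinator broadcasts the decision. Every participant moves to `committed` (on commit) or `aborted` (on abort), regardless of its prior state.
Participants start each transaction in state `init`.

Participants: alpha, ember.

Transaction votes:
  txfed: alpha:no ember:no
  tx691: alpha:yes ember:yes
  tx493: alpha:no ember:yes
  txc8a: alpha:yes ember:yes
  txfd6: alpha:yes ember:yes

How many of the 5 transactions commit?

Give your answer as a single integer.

txfed: no from alpha, ember -> abort (commits=0)
tx691: all yes -> commit (commits=1)
tx493: no from alpha -> abort (commits=1)
txc8a: all yes -> commit (commits=2)
txfd6: all yes -> commit (commits=3)

Answer: 3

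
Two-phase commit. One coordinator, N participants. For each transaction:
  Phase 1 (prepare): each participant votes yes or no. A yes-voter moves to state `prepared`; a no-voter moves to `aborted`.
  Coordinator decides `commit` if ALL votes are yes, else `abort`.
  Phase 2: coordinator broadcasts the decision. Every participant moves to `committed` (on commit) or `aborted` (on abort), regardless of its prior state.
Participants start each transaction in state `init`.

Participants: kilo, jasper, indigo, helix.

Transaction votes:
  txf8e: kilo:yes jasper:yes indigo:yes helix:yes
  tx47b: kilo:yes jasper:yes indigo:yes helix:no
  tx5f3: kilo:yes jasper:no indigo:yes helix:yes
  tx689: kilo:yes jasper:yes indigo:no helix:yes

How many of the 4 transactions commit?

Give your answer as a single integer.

txf8e: all yes -> commit (commits=1)
tx47b: no from helix -> abort (commits=1)
tx5f3: no from jasper -> abort (commits=1)
tx689: no from indigo -> abort (commits=1)

Answer: 1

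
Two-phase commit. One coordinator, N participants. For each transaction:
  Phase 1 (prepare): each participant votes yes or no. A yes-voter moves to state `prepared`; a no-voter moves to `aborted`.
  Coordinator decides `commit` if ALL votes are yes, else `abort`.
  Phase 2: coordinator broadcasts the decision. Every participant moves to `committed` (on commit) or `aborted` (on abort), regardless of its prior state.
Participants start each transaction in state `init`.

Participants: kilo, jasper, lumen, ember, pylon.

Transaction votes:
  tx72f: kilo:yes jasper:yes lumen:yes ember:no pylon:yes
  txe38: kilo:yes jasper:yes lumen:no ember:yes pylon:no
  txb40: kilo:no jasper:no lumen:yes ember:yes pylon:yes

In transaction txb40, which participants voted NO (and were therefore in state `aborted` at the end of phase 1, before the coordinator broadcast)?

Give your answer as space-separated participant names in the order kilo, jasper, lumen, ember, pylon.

Txn txb40 phase 1: kilo no -> aborted; jasper no -> aborted; lumen yes -> prepared; ember yes -> prepared; pylon yes -> prepared

Answer: kilo jasper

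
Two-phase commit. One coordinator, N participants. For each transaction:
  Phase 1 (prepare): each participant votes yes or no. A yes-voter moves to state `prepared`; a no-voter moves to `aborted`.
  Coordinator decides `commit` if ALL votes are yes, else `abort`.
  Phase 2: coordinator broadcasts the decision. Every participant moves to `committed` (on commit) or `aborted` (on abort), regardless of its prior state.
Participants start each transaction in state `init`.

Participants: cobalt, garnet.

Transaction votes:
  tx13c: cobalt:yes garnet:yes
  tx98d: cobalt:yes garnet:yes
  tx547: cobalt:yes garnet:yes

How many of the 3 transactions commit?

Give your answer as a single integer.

tx13c: all yes -> commit (commits=1)
tx98d: all yes -> commit (commits=2)
tx547: all yes -> commit (commits=3)

Answer: 3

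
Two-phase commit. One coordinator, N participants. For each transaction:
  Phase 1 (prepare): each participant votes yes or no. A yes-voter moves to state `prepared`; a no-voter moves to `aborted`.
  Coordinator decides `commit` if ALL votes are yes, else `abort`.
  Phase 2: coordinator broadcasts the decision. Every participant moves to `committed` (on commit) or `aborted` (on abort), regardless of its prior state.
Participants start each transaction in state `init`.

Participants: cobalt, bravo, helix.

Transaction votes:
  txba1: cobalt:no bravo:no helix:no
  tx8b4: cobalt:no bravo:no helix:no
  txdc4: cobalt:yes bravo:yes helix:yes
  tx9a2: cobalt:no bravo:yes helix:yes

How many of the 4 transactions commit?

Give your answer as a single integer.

Answer: 1

Derivation:
txba1: no from cobalt, bravo, helix -> abort (commits=0)
tx8b4: no from cobalt, bravo, helix -> abort (commits=0)
txdc4: all yes -> commit (commits=1)
tx9a2: no from cobalt -> abort (commits=1)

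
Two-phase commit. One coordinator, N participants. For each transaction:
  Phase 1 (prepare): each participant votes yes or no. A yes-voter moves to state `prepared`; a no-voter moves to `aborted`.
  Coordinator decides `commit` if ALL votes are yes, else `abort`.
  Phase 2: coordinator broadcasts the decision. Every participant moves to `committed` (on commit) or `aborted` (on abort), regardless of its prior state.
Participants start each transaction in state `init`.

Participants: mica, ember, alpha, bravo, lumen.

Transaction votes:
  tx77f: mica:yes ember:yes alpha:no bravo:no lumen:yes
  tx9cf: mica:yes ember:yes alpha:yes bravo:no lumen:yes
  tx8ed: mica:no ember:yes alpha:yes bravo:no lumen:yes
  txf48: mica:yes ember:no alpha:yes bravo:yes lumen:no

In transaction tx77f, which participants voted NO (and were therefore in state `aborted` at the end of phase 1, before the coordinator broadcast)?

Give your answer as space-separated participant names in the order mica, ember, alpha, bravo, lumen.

Txn tx77f phase 1: mica yes -> prepared; ember yes -> prepared; alpha no -> aborted; bravo no -> aborted; lumen yes -> prepared

Answer: alpha bravo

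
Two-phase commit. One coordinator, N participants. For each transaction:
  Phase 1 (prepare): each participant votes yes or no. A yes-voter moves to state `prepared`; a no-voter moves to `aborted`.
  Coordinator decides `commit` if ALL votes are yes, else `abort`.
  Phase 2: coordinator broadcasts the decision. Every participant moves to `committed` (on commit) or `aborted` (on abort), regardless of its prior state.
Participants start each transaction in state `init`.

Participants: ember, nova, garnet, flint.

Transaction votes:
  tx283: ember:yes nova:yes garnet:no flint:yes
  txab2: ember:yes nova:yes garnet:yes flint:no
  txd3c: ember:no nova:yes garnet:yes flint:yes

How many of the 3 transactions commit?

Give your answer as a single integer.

tx283: no from garnet -> abort (commits=0)
txab2: no from flint -> abort (commits=0)
txd3c: no from ember -> abort (commits=0)

Answer: 0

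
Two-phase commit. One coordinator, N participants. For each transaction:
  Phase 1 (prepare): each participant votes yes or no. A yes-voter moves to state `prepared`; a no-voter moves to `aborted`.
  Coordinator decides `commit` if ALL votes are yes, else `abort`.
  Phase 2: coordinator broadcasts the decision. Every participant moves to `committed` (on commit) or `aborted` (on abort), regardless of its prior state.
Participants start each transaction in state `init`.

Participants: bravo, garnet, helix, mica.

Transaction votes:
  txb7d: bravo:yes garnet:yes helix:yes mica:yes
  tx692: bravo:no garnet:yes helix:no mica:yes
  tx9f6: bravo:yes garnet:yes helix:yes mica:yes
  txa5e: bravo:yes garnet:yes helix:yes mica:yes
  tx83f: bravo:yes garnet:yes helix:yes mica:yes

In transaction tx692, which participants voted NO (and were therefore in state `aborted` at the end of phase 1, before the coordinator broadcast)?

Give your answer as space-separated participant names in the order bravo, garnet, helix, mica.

Txn tx692 phase 1: bravo no -> aborted; garnet yes -> prepared; helix no -> aborted; mica yes -> prepared

Answer: bravo helix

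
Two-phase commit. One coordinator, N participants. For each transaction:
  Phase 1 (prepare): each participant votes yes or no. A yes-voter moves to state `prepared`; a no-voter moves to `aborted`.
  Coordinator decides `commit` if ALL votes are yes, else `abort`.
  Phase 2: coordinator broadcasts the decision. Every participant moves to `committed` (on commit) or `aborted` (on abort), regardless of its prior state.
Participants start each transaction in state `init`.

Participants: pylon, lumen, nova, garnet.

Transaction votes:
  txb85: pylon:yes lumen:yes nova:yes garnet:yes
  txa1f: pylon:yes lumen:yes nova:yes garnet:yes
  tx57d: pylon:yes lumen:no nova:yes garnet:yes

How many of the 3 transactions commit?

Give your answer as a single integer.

Answer: 2

Derivation:
txb85: all yes -> commit (commits=1)
txa1f: all yes -> commit (commits=2)
tx57d: no from lumen -> abort (commits=2)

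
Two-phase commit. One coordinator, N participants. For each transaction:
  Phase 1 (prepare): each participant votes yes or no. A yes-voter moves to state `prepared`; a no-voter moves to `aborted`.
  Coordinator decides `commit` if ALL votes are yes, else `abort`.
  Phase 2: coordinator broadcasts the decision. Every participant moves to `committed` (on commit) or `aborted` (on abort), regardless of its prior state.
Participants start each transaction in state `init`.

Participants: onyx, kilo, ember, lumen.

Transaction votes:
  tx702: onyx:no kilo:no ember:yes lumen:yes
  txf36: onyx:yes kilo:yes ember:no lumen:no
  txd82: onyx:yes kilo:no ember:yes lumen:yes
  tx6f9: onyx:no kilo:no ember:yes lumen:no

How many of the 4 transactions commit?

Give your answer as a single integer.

tx702: no from onyx, kilo -> abort (commits=0)
txf36: no from ember, lumen -> abort (commits=0)
txd82: no from kilo -> abort (commits=0)
tx6f9: no from onyx, kilo, lumen -> abort (commits=0)

Answer: 0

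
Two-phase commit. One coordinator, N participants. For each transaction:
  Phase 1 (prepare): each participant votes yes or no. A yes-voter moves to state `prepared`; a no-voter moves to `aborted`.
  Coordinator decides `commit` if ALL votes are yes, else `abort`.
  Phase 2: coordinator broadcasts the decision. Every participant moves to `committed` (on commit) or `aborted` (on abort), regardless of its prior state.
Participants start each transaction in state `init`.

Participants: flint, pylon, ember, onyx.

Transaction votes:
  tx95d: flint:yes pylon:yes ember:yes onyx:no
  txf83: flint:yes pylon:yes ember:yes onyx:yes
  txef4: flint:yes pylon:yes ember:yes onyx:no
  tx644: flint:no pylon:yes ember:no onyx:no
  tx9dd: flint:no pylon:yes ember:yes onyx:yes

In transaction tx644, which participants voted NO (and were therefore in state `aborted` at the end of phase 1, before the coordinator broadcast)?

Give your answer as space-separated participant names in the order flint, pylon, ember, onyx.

Txn tx644 phase 1: flint no -> aborted; pylon yes -> prepared; ember no -> aborted; onyx no -> aborted

Answer: flint ember onyx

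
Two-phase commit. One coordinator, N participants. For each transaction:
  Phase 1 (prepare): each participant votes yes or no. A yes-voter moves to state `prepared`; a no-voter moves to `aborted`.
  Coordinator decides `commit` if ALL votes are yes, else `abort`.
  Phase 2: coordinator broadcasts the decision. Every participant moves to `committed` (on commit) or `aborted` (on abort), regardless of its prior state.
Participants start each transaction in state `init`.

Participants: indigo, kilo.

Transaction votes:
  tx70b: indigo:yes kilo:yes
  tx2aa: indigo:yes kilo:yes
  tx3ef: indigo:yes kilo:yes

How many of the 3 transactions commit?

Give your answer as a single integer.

tx70b: all yes -> commit (commits=1)
tx2aa: all yes -> commit (commits=2)
tx3ef: all yes -> commit (commits=3)

Answer: 3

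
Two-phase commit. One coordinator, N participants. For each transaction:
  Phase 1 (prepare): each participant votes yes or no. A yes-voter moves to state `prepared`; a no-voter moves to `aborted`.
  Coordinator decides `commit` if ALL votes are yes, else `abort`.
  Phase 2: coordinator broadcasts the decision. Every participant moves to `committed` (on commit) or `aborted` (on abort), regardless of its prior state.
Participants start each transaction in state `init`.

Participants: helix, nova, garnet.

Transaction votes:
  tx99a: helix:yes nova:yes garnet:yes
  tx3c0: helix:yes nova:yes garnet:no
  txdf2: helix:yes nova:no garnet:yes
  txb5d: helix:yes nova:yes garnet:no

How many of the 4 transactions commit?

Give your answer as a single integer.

Answer: 1

Derivation:
tx99a: all yes -> commit (commits=1)
tx3c0: no from garnet -> abort (commits=1)
txdf2: no from nova -> abort (commits=1)
txb5d: no from garnet -> abort (commits=1)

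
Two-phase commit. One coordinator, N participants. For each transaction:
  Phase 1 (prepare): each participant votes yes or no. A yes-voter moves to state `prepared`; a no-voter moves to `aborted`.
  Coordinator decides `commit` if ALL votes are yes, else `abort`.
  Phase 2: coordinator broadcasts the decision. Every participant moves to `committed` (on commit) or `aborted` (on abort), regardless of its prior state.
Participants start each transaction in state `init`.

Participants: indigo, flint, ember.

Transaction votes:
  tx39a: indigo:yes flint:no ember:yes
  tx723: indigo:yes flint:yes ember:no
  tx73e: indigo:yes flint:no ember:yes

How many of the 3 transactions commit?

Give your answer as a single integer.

tx39a: no from flint -> abort (commits=0)
tx723: no from ember -> abort (commits=0)
tx73e: no from flint -> abort (commits=0)

Answer: 0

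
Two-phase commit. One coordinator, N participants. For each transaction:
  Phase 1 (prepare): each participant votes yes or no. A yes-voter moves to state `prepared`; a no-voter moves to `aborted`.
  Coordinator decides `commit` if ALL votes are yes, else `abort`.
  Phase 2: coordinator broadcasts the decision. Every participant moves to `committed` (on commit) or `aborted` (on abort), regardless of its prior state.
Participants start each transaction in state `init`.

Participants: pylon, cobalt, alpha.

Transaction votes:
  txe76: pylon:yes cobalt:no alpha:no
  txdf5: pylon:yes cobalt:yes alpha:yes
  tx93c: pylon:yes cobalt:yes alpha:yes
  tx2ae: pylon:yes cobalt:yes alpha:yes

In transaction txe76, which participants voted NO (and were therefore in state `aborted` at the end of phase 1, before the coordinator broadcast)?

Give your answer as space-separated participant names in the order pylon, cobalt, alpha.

Txn txe76 phase 1: pylon yes -> prepared; cobalt no -> aborted; alpha no -> aborted

Answer: cobalt alpha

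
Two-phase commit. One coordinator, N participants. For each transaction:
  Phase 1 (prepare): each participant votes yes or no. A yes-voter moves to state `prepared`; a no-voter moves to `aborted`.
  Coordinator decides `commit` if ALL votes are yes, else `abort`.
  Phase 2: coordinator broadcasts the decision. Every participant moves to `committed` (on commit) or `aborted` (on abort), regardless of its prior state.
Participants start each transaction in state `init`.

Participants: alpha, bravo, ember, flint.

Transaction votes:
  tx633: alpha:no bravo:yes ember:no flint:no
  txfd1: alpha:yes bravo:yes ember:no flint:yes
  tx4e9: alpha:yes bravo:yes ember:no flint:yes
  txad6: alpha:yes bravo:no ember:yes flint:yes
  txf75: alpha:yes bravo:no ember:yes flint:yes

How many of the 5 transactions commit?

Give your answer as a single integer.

tx633: no from alpha, ember, flint -> abort (commits=0)
txfd1: no from ember -> abort (commits=0)
tx4e9: no from ember -> abort (commits=0)
txad6: no from bravo -> abort (commits=0)
txf75: no from bravo -> abort (commits=0)

Answer: 0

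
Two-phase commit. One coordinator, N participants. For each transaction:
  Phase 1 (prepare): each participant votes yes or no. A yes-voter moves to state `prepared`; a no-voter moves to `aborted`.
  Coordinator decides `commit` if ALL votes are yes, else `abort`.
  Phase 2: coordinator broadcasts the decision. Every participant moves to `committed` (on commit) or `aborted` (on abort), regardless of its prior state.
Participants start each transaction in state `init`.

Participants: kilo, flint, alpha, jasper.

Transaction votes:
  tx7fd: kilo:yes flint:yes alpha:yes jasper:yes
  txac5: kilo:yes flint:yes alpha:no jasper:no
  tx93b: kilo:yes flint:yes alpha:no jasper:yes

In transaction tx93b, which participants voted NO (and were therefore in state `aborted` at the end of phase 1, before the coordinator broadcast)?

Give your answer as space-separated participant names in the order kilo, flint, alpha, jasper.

Txn tx93b phase 1: kilo yes -> prepared; flint yes -> prepared; alpha no -> aborted; jasper yes -> prepared

Answer: alpha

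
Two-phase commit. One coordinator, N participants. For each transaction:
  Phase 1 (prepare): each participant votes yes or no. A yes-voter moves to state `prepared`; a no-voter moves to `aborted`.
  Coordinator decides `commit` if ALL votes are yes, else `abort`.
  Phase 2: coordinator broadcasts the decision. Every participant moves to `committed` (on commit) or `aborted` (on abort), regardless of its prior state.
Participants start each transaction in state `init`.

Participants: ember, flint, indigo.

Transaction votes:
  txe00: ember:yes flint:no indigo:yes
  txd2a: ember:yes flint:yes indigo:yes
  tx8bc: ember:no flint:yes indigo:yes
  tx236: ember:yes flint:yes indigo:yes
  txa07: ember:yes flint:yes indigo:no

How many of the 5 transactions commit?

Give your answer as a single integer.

txe00: no from flint -> abort (commits=0)
txd2a: all yes -> commit (commits=1)
tx8bc: no from ember -> abort (commits=1)
tx236: all yes -> commit (commits=2)
txa07: no from indigo -> abort (commits=2)

Answer: 2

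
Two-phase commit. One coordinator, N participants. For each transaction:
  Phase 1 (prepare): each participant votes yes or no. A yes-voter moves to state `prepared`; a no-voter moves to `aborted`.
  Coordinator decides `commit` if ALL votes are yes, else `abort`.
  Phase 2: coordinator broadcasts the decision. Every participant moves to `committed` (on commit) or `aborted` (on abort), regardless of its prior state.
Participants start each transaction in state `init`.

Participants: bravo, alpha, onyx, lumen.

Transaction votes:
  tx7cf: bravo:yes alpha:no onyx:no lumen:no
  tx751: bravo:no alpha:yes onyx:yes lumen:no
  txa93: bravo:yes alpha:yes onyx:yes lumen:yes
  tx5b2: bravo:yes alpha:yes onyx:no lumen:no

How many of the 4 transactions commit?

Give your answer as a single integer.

Answer: 1

Derivation:
tx7cf: no from alpha, onyx, lumen -> abort (commits=0)
tx751: no from bravo, lumen -> abort (commits=0)
txa93: all yes -> commit (commits=1)
tx5b2: no from onyx, lumen -> abort (commits=1)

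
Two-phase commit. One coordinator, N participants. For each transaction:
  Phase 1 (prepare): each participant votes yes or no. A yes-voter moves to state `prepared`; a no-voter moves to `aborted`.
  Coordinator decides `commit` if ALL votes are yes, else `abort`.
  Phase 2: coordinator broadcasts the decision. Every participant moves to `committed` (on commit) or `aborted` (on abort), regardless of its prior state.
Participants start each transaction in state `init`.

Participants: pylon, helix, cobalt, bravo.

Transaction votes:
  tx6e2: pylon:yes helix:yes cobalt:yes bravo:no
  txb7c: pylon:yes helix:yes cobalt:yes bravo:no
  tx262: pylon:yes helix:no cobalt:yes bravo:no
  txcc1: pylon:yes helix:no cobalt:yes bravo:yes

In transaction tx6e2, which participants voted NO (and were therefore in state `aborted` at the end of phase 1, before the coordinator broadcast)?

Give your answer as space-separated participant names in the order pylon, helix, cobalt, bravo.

Txn tx6e2 phase 1: pylon yes -> prepared; helix yes -> prepared; cobalt yes -> prepared; bravo no -> aborted

Answer: bravo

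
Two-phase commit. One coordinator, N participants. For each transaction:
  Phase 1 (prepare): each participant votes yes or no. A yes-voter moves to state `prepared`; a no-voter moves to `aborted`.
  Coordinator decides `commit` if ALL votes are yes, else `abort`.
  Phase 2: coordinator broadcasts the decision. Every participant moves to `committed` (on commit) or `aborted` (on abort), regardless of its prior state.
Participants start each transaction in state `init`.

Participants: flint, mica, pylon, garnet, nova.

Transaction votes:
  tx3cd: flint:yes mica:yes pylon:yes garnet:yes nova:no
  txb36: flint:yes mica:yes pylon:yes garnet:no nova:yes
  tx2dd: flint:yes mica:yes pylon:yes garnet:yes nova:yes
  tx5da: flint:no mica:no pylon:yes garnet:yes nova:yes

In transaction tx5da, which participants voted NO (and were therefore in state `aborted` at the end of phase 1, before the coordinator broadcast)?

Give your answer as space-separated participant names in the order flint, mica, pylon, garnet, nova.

Answer: flint mica

Derivation:
Txn tx5da phase 1: flint no -> aborted; mica no -> aborted; pylon yes -> prepared; garnet yes -> prepared; nova yes -> prepared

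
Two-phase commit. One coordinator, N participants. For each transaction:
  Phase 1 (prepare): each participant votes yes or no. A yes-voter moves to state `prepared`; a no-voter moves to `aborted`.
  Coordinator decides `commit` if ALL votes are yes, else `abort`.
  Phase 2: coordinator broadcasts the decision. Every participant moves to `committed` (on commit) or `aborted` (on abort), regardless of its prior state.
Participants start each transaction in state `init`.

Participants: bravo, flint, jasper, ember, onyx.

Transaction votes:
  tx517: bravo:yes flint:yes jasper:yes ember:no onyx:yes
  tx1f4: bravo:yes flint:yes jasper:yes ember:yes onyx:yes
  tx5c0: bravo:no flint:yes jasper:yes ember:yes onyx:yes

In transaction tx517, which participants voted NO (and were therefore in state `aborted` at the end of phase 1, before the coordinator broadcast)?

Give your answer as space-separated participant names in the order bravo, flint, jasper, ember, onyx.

Txn tx517 phase 1: bravo yes -> prepared; flint yes -> prepared; jasper yes -> prepared; ember no -> aborted; onyx yes -> prepared

Answer: ember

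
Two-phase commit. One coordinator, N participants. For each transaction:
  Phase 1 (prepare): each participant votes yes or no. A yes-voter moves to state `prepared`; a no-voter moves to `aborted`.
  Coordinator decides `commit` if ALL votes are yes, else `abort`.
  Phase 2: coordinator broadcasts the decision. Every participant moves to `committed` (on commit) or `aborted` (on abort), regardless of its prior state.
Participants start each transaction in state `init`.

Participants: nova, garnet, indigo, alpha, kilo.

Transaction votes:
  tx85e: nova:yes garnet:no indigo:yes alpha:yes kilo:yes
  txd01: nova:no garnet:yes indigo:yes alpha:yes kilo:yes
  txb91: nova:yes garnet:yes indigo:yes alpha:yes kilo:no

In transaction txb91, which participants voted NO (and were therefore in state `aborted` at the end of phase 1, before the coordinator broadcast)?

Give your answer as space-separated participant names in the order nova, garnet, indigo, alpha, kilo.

Txn txb91 phase 1: nova yes -> prepared; garnet yes -> prepared; indigo yes -> prepared; alpha yes -> prepared; kilo no -> aborted

Answer: kilo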